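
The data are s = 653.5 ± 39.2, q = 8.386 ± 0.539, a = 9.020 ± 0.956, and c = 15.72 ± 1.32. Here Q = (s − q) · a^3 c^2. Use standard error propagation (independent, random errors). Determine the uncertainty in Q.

4.27e+07

Let u = s − q = 645.1. δu = √(δs² + δq²) = √(1540 + 0.291) = 39.2, so δu/u = 0.0608.
Q is then a monomial in u, a, c:
δQ/Q = √((δu/u)² + (3·δa/a)² + (2·δc/c)²) = √(0.00369 + 0.101 + 0.0282) = 0.365
Q = 1.17e+08, so δQ = 0.365 × 1.17e+08 = 4.27e+07.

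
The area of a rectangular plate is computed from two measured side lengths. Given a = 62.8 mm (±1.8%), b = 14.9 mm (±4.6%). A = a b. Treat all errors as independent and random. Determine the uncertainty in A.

46.2 mm^2

For a monomial A ∝ a, b, fractional errors add in quadrature:
  (1·δa/a)² = (1×0.0180)² = 0.000324;  (1·δb/b)² = (1×0.0460)² = 0.00212
δA/A = √(0.00244) = 0.0494
A = 936 mm^2, so δA = 0.0494 × 936 = 46.2 mm^2.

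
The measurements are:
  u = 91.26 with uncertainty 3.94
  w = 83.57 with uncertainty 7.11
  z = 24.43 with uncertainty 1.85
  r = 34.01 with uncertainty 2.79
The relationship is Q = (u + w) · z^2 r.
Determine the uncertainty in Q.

Let h = u + w = 174.8. δh = √(δu² + δw²) = √(15.5 + 50.6) = 8.13, so δh/h = 0.0465.
Q is then a monomial in h, z, r:
δQ/Q = √((δh/h)² + (2·δz/z)² + (1·δr/r)²) = √(0.00216 + 0.0229 + 0.00673) = 0.178
Q = 3.549e+06, so δQ = 0.178 × 3.549e+06 = 6.33e+05.

6.33e+05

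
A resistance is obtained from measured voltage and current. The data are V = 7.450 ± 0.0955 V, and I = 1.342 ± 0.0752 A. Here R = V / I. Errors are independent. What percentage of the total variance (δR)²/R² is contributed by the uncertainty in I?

95.0%

(δR/R)² = (1·δV/V)² + (-1·δI/I)²
  V term: (1×0.0128)² = 0.000164
  I term: (-1×0.0560)² = 0.00314
Total = 0.00330. Share from I = 0.00314/0.00330 = 0.950.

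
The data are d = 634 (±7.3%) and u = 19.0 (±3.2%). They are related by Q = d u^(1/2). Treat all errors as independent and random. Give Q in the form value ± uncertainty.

Since Q is a product/quotient, work with relative uncertainties:
  (1·δd/d)² = (1×0.0730)² = 0.00533;  (½·δu/u)² = (0.5×0.0320)² = 0.000256
δQ/Q = √(0.00558) = 0.0747
Q = 2760, so δQ = 0.0747 × 2760 = 207.

2760 ± 207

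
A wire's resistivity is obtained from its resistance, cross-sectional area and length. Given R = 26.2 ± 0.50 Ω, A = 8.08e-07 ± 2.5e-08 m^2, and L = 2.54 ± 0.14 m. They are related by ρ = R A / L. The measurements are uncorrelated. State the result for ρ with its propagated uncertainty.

(8.33 ± 0.550) × 10^-6 Ω·m

Each factor contributes (exponent × relative error)² to (δρ/ρ)²:
  (1·δR/R)² = (1×0.0191)² = 0.000364;  (1·δA/A)² = (1×0.0309)² = 0.000957;  (-1·δL/L)² = (-1×0.0551)² = 0.00304
δρ/ρ = √(0.00436) = 0.0660
ρ = 8.33e-06 Ω·m, so δρ = 0.0660 × 8.33e-06 = 5.5e-07 Ω·m.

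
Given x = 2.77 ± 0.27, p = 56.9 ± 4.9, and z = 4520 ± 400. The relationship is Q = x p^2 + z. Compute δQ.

Let w = x·p^2 = 8970. δw/w = √((1·δx/x)² + (2·δp/p)²) = √(0.00950 + 0.0297) = 0.198, so δw = 1770.
Q = w + z: δQ = √(δw² + δz²) = √(3.15e+06 + 1.6e+05) = 1820

1820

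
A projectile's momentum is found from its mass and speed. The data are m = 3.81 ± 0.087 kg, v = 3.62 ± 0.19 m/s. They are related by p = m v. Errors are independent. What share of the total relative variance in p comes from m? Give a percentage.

(δp/p)² = (1·δm/m)² + (1·δv/v)²
  m term: (1×0.0228)² = 0.000521
  v term: (1×0.0525)² = 0.00275
Total = 0.00328. Share from m = 0.000521/0.00328 = 0.159.

15.9%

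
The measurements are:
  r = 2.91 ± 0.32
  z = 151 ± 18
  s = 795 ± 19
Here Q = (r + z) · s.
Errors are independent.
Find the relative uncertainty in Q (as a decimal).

Let u = r + z = 154. δu = √(δr² + δz²) = √(0.102 + 324) = 18.0, so δu/u = 0.117.
Q is then a monomial in u, s:
δQ/Q = √((δu/u)² + (1·δs/s)²) = √(0.0137 + 0.000571) = 0.119

0.119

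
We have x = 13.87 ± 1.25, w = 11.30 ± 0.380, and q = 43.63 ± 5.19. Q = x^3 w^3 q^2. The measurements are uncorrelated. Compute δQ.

Relative error in a monomial: (δQ/Q)² = Σ (nᵢ · δxᵢ/xᵢ)².
  (3·δx/x)² = (3×0.0901)² = 0.0731;  (3·δw/w)² = (3×0.0336)² = 0.0102;  (2·δq/q)² = (2×0.119)² = 0.0566
δQ/Q = √(0.140) = 0.374
Q = 7.329e+09, so δQ = 0.374 × 7.329e+09 = 2.74e+09.

2.74e+09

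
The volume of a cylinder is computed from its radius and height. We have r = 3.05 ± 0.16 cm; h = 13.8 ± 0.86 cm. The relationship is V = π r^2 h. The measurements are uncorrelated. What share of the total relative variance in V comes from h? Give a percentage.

26.1%

(δV/V)² = (2·δr/r)² + (1·δh/h)²
  r term: (2×0.0525)² = 0.0110
  h term: (1×0.0623)² = 0.00388
Total = 0.0149. Share from h = 0.00388/0.0149 = 0.261.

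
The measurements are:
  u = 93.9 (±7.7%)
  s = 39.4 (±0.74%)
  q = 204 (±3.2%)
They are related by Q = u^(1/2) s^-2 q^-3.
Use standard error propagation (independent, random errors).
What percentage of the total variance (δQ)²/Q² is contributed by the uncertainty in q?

(δQ/Q)² = (½·δu/u)² + (-2·δs/s)² + (-3·δq/q)²
  u term: (0.5×0.0770)² = 0.00148
  s term: (-2×0.00740)² = 0.000219
  q term: (-3×0.0320)² = 0.00922
Total = 0.0109. Share from q = 0.00922/0.0109 = 0.844.

84.4%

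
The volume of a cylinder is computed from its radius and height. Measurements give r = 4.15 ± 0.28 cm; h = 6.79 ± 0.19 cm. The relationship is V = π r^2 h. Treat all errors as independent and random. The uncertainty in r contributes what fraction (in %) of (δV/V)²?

95.9%

(δV/V)² = (2·δr/r)² + (1·δh/h)²
  r term: (2×0.0675)² = 0.0182
  h term: (1×0.0280)² = 0.000783
Total = 0.0190. Share from r = 0.0182/0.0190 = 0.959.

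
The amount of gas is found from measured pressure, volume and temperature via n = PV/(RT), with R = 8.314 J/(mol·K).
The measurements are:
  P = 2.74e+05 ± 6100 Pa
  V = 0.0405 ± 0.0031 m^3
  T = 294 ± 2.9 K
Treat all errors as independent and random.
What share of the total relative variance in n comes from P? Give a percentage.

7.68%

(δn/n)² = (1·δP/P)² + (1·δV/V)² + (-1·δT/T)²
  P term: (1×0.0223)² = 0.000496
  V term: (1×0.0765)² = 0.00586
  T term: (-1×0.00986)² = 9.73e-05
Total = 0.00645. Share from P = 0.000496/0.00645 = 0.0768.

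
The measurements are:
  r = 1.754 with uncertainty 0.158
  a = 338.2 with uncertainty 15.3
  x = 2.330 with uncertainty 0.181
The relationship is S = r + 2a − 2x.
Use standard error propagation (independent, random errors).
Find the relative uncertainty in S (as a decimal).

0.0454

Sums and differences: (δS)² = Σ (cᵢ δxᵢ)².
  (δr)² = 0.0250;  (2·δa)² = 936;  (2·δx)² = 0.131
δS = √(937) = 30.6
S = 673.5, so δS/S = 30.6/673.5 = 0.0454.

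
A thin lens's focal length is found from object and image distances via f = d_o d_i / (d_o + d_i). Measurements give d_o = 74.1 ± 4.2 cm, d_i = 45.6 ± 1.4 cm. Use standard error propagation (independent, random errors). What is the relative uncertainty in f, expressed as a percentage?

2.88%

∂f/∂d_o = (d_i/(d_o+d_i))² = 0.145;  ∂f/∂d_i = (d_o/(d_o+d_i))² = 0.383
δf = √((∂f/∂d_o · δd_o)² + (∂f/∂d_i · δd_i)²) = √(0.372 + 0.288) = 0.812 cm
f = 28.2 cm, so δf/f = 0.812/28.2 = 0.0288.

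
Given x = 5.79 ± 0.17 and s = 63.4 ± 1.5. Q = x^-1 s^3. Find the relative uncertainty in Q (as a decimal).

0.0768

Each factor contributes (exponent × relative error)² to (δQ/Q)²:
  (-1·δx/x)² = (-1×0.0294)² = 0.000862;  (3·δs/s)² = (3×0.0237)² = 0.00504
δQ/Q = √(0.00590) = 0.0768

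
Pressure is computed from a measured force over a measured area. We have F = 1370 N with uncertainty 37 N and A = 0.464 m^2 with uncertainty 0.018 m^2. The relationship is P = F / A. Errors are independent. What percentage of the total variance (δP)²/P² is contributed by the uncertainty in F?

32.6%

(δP/P)² = (1·δF/F)² + (-1·δA/A)²
  F term: (1×0.0270)² = 0.000729
  A term: (-1×0.0388)² = 0.00150
Total = 0.00223. Share from F = 0.000729/0.00223 = 0.326.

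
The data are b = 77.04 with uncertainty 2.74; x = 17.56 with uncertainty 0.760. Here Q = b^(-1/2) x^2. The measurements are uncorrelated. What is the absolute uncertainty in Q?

3.10

Each factor contributes (exponent × relative error)² to (δQ/Q)²:
  (−½·δb/b)² = (-0.5×0.0356)² = 0.000316;  (2·δx/x)² = (2×0.0433)² = 0.00749
δQ/Q = √(0.00781) = 0.0884
Q = 35.13, so δQ = 0.0884 × 35.13 = 3.10.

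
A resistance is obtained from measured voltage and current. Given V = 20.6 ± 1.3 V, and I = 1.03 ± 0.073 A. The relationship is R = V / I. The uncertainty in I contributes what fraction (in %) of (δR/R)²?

(δR/R)² = (1·δV/V)² + (-1·δI/I)²
  V term: (1×0.0631)² = 0.00398
  I term: (-1×0.0709)² = 0.00502
Total = 0.00901. Share from I = 0.00502/0.00901 = 0.558.

55.8%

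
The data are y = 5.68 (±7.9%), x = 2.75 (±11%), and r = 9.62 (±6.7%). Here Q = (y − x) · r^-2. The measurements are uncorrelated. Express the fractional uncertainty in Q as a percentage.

Let u = y − x = 2.93. δu = √(δy² + δx²) = √(0.201 + 0.0915) = 0.541, so δu/u = 0.185.
Q is then a monomial in u, r:
δQ/Q = √((δu/u)² + (-2·δr/r)²) = √(0.0341 + 0.0180) = 0.228

22.8%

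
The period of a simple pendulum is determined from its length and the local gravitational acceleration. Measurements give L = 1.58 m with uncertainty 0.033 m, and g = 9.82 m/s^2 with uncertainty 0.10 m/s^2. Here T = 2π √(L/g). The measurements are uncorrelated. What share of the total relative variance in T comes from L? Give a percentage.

80.8%

(δT/T)² = (½·δL/L)² + (−½·δg/g)²
  L term: (0.5×0.0209)² = 0.000109
  g term: (-0.5×0.0102)² = 2.59e-05
Total = 0.000135. Share from L = 0.000109/0.000135 = 0.808.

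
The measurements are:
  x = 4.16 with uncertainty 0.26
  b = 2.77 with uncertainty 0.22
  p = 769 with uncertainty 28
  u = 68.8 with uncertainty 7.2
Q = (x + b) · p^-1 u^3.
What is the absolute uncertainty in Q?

939

Let w = x + b = 6.93. δw = √(δx² + δb²) = √(0.0676 + 0.0484) = 0.341, so δw/w = 0.0491.
Q is then a monomial in w, p, u:
δQ/Q = √((δw/w)² + (-1·δp/p)² + (3·δu/u)²) = √(0.00242 + 0.00133 + 0.0986) = 0.320
Q = 2930, so δQ = 0.320 × 2930 = 939.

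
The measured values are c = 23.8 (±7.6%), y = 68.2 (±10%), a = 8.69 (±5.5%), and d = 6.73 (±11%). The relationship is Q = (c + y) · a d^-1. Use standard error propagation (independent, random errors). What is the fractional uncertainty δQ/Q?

0.145

Let u = c + y = 92.0. δu = √(δc² + δy²) = √(3.27 + 46.5) = 7.06, so δu/u = 0.0767.
Q is then a monomial in u, a, d:
δQ/Q = √((δu/u)² + (1·δa/a)² + (-1·δd/d)²) = √(0.00588 + 0.00302 + 0.0121) = 0.145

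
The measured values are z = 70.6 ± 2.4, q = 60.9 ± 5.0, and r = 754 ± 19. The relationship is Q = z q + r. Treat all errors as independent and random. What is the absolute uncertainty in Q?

Let p = z·q = 4300. δp/p = √((1·δz/z)² + (1·δq/q)²) = √(0.00116 + 0.00674) = 0.0889, so δp = 382.
Q = p + r: δQ = √(δp² + δr²) = √(1.46e+05 + 361) = 383

383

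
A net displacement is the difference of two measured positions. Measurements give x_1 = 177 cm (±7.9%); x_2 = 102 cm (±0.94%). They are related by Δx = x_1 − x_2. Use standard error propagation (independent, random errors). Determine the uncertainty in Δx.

For a sum/difference, combine absolute errors in quadrature:
  (δx_1)² = 196;  (δx_2)² = 0.919
δΔx = √(196) = 14.0 cm

14.0 cm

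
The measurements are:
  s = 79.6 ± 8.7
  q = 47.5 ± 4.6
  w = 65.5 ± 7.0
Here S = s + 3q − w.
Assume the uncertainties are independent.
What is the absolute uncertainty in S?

17.8

Each term contributes (cᵢ δxᵢ)² to (δS)²:
  (δs)² = 75.7;  (3·δq)² = 190;  (δw)² = 49.0
δS = √(315) = 17.8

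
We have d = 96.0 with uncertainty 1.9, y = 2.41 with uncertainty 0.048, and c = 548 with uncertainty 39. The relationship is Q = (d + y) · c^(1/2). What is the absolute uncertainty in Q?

93.3

Let u = d + y = 98.4. δu = √(δd² + δy²) = √(3.61 + 0.00230) = 1.90, so δu/u = 0.0193.
Q is then a monomial in u, c:
δQ/Q = √((δu/u)² + (½·δc/c)²) = √(0.000373 + 0.00127) = 0.0405
Q = 2300, so δQ = 0.0405 × 2300 = 93.3.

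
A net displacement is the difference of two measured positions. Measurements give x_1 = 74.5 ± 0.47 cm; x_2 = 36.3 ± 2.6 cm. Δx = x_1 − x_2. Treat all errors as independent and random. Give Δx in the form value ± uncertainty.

Each term contributes (cᵢ δxᵢ)² to (δΔx)²:
  (δx_1)² = 0.221;  (δx_2)² = 6.76
δΔx = √(6.98) = 2.64 cm
Δx = 38.2 cm.

38.2 ± 2.64 cm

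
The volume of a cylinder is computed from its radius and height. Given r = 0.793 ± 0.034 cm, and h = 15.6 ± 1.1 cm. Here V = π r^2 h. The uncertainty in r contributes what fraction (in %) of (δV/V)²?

59.7%

(δV/V)² = (2·δr/r)² + (1·δh/h)²
  r term: (2×0.0429)² = 0.00735
  h term: (1×0.0705)² = 0.00497
Total = 0.0123. Share from r = 0.00735/0.0123 = 0.597.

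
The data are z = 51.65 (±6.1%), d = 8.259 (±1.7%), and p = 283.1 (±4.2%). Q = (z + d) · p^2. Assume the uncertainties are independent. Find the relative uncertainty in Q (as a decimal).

Let u = z + d = 59.91. δu = √(δz² + δd²) = √(9.93 + 0.0197) = 3.15, so δu/u = 0.0526.
Q is then a monomial in u, p:
δQ/Q = √((δu/u)² + (2·δp/p)²) = √(0.00277 + 0.00706) = 0.0991

0.0991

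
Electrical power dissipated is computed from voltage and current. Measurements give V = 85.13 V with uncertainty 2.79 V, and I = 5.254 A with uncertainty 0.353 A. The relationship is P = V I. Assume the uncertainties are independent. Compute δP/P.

0.0748

Products/powers → add relative errors in quadrature, weighted by exponent:
  (1·δV/V)² = (1×0.0328)² = 0.00107;  (1·δI/I)² = (1×0.0672)² = 0.00451
δP/P = √(0.00559) = 0.0748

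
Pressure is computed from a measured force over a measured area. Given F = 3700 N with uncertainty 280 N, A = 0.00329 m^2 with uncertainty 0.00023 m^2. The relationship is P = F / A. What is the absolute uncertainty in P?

For a monomial P ∝ F, A^-1, fractional errors add in quadrature:
  (1·δF/F)² = (1×0.0757)² = 0.00573;  (-1·δA/A)² = (-1×0.0699)² = 0.00489
δP/P = √(0.0106) = 0.103
P = 1.12e+06 Pa, so δP = 0.103 × 1.12e+06 = 1.16e+05 Pa.

1.16e+05 Pa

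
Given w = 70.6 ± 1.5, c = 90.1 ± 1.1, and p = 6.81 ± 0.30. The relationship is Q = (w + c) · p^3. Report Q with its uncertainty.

Let u = w + c = 161. δu = √(δw² + δc²) = √(2.25 + 1.21) = 1.86, so δu/u = 0.0116.
Q is then a monomial in u, p:
δQ/Q = √((δu/u)² + (3·δp/p)²) = √(0.000134 + 0.0175) = 0.133
Q = 50800, so δQ = 0.133 × 50800 = 6730.

50800 ± 6730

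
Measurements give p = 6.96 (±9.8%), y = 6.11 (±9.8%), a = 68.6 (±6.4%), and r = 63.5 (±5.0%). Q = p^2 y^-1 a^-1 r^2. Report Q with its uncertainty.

466 ± 116

Q is a product of powers, so relative uncertainties combine in quadrature:
  (2·δp/p)² = (2×0.0980)² = 0.0384;  (-1·δy/y)² = (-1×0.0980)² = 0.00960;  (-1·δa/a)² = (-1×0.0640)² = 0.00410;  (2·δr/r)² = (2×0.0500)² = 0.0100
δQ/Q = √(0.0621) = 0.249
Q = 466, so δQ = 0.249 × 466 = 116.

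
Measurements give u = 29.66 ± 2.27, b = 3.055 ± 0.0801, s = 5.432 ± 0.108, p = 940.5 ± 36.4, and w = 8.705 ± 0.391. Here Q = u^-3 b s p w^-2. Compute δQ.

For a monomial Q ∝ u^-3, b, s, p, w^-2, fractional errors add in quadrature:
  (-3·δu/u)² = (-3×0.0765)² = 0.0527;  (1·δb/b)² = (1×0.0262)² = 0.000687;  (1·δs/s)² = (1×0.0199)² = 0.000395;  (1·δp/p)² = (1×0.0387)² = 0.00150;  (-2·δw/w)² = (-2×0.0449)² = 0.00807
δQ/Q = √(0.0634) = 0.252
Q = 0.007894, so δQ = 0.252 × 0.007894 = 0.00199.

0.00199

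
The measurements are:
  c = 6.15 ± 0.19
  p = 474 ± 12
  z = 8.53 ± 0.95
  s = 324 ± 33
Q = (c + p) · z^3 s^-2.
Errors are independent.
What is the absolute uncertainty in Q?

Let u = c + p = 480. δu = √(δc² + δp²) = √(0.0361 + 144) = 12.0, so δu/u = 0.0250.
Q is then a monomial in u, z, s:
δQ/Q = √((δu/u)² + (3·δz/z)² + (-2·δs/s)²) = √(0.000625 + 0.112 + 0.0415) = 0.392
Q = 2.84, so δQ = 0.392 × 2.84 = 1.11.

1.11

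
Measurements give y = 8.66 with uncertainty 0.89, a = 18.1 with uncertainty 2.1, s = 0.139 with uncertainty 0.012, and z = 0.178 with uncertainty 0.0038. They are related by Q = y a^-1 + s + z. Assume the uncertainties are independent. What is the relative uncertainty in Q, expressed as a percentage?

9.46%

Let p = y·a^-1 = 0.478. δp/p = √((1·δy/y)² + (-1·δa/a)²) = √(0.0106 + 0.0135) = 0.155, so δp = 0.0742.
Q = p + s + z: δQ = √(δp² + δs² + δz²) = √(0.00550 + 0.000144 + 1.44e-05) = 0.0752
Q = 0.795, so δQ/Q = 0.0752/0.795 = 0.0946.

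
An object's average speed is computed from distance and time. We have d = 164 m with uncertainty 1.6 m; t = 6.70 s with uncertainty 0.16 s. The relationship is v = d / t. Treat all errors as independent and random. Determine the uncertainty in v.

v is a product of powers, so relative uncertainties combine in quadrature:
  (1·δd/d)² = (1×0.00976)² = 9.52e-05;  (-1·δt/t)² = (-1×0.0239)² = 0.000570
δv/v = √(0.000665) = 0.0258
v = 24.5 m/s, so δv = 0.0258 × 24.5 = 0.631 m/s.

0.631 m/s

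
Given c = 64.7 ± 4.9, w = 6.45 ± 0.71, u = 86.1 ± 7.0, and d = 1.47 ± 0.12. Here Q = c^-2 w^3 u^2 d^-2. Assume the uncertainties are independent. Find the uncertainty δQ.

94.6

For a monomial Q ∝ c^-2, w^3, u^2, d^-2, fractional errors add in quadrature:
  (-2·δc/c)² = (-2×0.0757)² = 0.0229;  (3·δw/w)² = (3×0.110)² = 0.109;  (2·δu/u)² = (2×0.0813)² = 0.0264;  (-2·δd/d)² = (-2×0.0816)² = 0.0267
δQ/Q = √(0.185) = 0.430
Q = 220, so δQ = 0.430 × 220 = 94.6.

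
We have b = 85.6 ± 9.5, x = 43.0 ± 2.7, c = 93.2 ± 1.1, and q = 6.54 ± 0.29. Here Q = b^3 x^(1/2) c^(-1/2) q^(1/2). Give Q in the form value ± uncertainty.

(1.09 ± 0.365) × 10^6

Products/powers → add relative errors in quadrature, weighted by exponent:
  (3·δb/b)² = (3×0.111)² = 0.111;  (½·δx/x)² = (0.5×0.0628)² = 0.000986;  (−½·δc/c)² = (-0.5×0.0118)² = 3.48e-05;  (½·δq/q)² = (0.5×0.0443)² = 0.000492
δQ/Q = √(0.112) = 0.335
Q = 1.09e+06, so δQ = 0.335 × 1.09e+06 = 3.65e+05.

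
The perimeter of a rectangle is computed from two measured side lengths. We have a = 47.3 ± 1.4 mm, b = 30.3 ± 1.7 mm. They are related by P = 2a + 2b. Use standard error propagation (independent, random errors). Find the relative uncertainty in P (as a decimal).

For a sum/difference, combine absolute errors in quadrature:
  (2·δa)² = 7.84;  (2·δb)² = 11.6
δP = √(19.4) = 4.40 mm
P = 155 mm, so δP/P = 4.40/155 = 0.0284.

0.0284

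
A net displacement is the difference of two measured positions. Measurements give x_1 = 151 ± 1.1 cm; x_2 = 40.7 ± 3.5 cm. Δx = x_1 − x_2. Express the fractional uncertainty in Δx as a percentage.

3.33%

Each term contributes (cᵢ δxᵢ)² to (δΔx)²:
  (δx_1)² = 1.21;  (δx_2)² = 12.2
δΔx = √(13.5) = 3.67 cm
Δx = 110 cm, so δΔx/Δx = 3.67/110 = 0.0333.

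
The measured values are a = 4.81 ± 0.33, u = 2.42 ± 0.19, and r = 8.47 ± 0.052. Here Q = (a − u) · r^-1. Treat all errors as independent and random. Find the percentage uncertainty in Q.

15.9%

Let w = a − u = 2.39. δw = √(δa² + δu²) = √(0.109 + 0.0361) = 0.381, so δw/w = 0.159.
Q is then a monomial in w, r:
δQ/Q = √((δw/w)² + (-1·δr/r)²) = √(0.0254 + 3.77e-05) = 0.159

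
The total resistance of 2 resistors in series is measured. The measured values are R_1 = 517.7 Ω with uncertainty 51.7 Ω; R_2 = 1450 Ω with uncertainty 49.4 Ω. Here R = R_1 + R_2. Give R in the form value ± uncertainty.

1968 ± 71.5 Ω

Absolute uncertainties add in quadrature for a linear combination:
  (δR_1)² = 2670;  (δR_2)² = 2440
δR = √(5110) = 71.5 Ω
R = 1968 Ω.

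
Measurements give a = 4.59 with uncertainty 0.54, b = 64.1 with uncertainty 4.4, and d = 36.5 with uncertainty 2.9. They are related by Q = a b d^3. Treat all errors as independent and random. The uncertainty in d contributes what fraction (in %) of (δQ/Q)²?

75.4%

(δQ/Q)² = (1·δa/a)² + (1·δb/b)² + (3·δd/d)²
  a term: (1×0.118)² = 0.0138
  b term: (1×0.0686)² = 0.00471
  d term: (3×0.0795)² = 0.0568
Total = 0.0754. Share from d = 0.0568/0.0754 = 0.754.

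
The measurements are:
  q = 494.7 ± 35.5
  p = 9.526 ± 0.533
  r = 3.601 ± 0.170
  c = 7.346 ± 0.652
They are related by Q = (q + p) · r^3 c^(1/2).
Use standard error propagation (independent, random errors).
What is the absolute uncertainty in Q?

10500

Let u = q + p = 504.2. δu = √(δq² + δp²) = √(1260 + 0.284) = 35.5, so δu/u = 0.0704.
Q is then a monomial in u, r, c:
δQ/Q = √((δu/u)² + (3·δr/r)² + (½·δc/c)²) = √(0.00496 + 0.0201 + 0.00197) = 0.164
Q = 63810, so δQ = 0.164 × 63810 = 10500.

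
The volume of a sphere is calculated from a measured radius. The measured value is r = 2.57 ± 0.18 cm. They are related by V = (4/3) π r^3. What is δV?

V ∝ r^3, so δV/V = |3| · δr/r = 3 × 0.0700 = 0.210.
V = 71.1 cm^3, so δV = 0.210 × 71.1 = 14.9 cm^3.

14.9 cm^3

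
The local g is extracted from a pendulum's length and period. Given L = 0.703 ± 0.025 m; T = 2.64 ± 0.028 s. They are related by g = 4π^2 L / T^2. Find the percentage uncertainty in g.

4.14%

Relative error in a monomial: (δg/g)² = Σ (nᵢ · δxᵢ/xᵢ)².
  (1·δL/L)² = (1×0.0356)² = 0.00126;  (-2·δT/T)² = (-2×0.0106)² = 0.000450
δg/g = √(0.00171) = 0.0414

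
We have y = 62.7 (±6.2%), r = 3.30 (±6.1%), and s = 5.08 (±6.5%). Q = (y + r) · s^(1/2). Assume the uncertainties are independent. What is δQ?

Let u = y + r = 66.0. δu = √(δy² + δr²) = √(15.1 + 0.0405) = 3.89, so δu/u = 0.0590.
Q is then a monomial in u, s:
δQ/Q = √((δu/u)² + (½·δs/s)²) = √(0.00348 + 0.00106) = 0.0673
Q = 149, so δQ = 0.0673 × 149 = 10.0.

10.0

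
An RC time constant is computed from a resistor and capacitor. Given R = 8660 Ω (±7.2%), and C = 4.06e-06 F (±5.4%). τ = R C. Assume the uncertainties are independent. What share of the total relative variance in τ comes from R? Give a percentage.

(δτ/τ)² = (1·δR/R)² + (1·δC/C)²
  R term: (1×0.0720)² = 0.00518
  C term: (1×0.0540)² = 0.00292
Total = 0.00810. Share from R = 0.00518/0.00810 = 0.640.

64.0%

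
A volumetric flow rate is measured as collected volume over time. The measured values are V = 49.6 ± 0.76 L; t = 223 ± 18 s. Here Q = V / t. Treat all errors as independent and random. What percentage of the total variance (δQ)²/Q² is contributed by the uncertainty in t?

(δQ/Q)² = (1·δV/V)² + (-1·δt/t)²
  V term: (1×0.0153)² = 0.000235
  t term: (-1×0.0807)² = 0.00652
Total = 0.00675. Share from t = 0.00652/0.00675 = 0.965.

96.5%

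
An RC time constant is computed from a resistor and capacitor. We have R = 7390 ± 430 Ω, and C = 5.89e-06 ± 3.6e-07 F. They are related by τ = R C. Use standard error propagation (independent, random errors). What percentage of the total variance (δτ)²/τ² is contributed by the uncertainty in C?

52.5%

(δτ/τ)² = (1·δR/R)² + (1·δC/C)²
  R term: (1×0.0582)² = 0.00339
  C term: (1×0.0611)² = 0.00374
Total = 0.00712. Share from C = 0.00374/0.00712 = 0.525.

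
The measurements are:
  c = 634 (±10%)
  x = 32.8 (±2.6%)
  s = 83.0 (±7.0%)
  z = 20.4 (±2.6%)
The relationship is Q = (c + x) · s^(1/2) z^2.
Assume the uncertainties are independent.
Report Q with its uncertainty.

(2.53 ± 0.288) × 10^6

Let u = c + x = 667. δu = √(δc² + δx²) = √(4020 + 0.727) = 63.4, so δu/u = 0.0951.
Q is then a monomial in u, s, z:
δQ/Q = √((δu/u)² + (½·δs/s)² + (2·δz/z)²) = √(0.00904 + 0.00123 + 0.00270) = 0.114
Q = 2.53e+06, so δQ = 0.114 × 2.53e+06 = 2.88e+05.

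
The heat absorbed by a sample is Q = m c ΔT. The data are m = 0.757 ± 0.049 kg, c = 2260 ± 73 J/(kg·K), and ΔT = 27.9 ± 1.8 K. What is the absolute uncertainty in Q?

4630 J

For a monomial Q ∝ m, c, ΔT, fractional errors add in quadrature:
  (1·δm/m)² = (1×0.0647)² = 0.00419;  (1·δc/c)² = (1×0.0323)² = 0.00104;  (1·δΔT/ΔT)² = (1×0.0645)² = 0.00416
δQ/Q = √(0.00940) = 0.0969
Q = 47700 J, so δQ = 0.0969 × 47700 = 4630 J.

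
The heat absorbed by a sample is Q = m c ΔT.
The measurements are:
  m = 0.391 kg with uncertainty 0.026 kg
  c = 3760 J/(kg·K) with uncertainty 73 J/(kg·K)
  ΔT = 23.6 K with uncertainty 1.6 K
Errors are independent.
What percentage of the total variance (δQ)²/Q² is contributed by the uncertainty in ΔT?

(δQ/Q)² = (1·δm/m)² + (1·δc/c)² + (1·δΔT/ΔT)²
  m term: (1×0.0665)² = 0.00442
  c term: (1×0.0194)² = 0.000377
  ΔT term: (1×0.0678)² = 0.00460
Total = 0.00940. Share from ΔT = 0.00460/0.00940 = 0.489.

48.9%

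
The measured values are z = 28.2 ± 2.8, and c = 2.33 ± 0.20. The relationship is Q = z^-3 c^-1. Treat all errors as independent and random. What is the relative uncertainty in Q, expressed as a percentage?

Q is a product of powers, so relative uncertainties combine in quadrature:
  (-3·δz/z)² = (-3×0.0993)² = 0.0887;  (-1·δc/c)² = (-1×0.0858)² = 0.00737
δQ/Q = √(0.0961) = 0.310

31.0%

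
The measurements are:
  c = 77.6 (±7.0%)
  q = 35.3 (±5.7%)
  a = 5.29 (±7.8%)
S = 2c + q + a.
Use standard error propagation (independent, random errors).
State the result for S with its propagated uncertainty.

196 ± 11.1

Sums and differences: (δS)² = Σ (cᵢ δxᵢ)².
  (2·δc)² = 118;  (δq)² = 4.05;  (δa)² = 0.170
δS = √(122) = 11.1
S = 196.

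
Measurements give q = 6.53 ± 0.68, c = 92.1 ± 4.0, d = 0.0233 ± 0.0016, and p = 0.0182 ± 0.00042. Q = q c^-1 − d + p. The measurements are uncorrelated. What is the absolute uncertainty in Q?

0.00817

Let w = q·c^-1 = 0.0709. δw/w = √((1·δq/q)² + (-1·δc/c)²) = √(0.0108 + 0.00189) = 0.113, so δw = 0.00800.
Q = w − d + p: δQ = √(δw² + δd² + δp²) = √(6.4e-05 + 2.56e-06 + 1.76e-07) = 0.00817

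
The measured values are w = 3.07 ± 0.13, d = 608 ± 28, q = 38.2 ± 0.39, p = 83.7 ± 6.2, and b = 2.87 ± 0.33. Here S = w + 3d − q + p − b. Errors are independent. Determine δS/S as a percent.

4.51%

Absolute uncertainties add in quadrature for a linear combination:
  (δw)² = 0.0169;  (3·δd)² = 7060;  (δq)² = 0.152;  (δp)² = 38.4;  (δb)² = 0.109
δS = √(7090) = 84.2
S = 1870, so δS/S = 84.2/1870 = 0.0451.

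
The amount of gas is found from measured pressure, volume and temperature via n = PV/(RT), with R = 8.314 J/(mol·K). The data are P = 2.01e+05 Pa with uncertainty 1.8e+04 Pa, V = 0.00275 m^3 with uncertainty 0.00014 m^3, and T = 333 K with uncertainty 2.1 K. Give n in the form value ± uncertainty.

For a monomial n ∝ P, V, T^-1, fractional errors add in quadrature:
  (1·δP/P)² = (1×0.0896)² = 0.00802;  (1·δV/V)² = (1×0.0509)² = 0.00259;  (-1·δT/T)² = (-1×0.00631)² = 3.98e-05
δn/n = √(0.0107) = 0.103
n = 0.200 mol, so δn = 0.103 × 0.200 = 0.0206 mol.

0.200 ± 0.0206 mol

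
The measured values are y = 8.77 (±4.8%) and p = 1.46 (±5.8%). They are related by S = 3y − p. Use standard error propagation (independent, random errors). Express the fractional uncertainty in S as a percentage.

5.09%

Sums and differences: (δS)² = Σ (cᵢ δxᵢ)².
  (3·δy)² = 1.59;  (δp)² = 0.00717
δS = √(1.60) = 1.27
S = 24.8, so δS/S = 1.27/24.8 = 0.0509.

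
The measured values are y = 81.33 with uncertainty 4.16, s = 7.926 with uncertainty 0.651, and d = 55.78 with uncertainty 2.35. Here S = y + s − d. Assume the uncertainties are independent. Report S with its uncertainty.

33.48 ± 4.82

Each term contributes (cᵢ δxᵢ)² to (δS)²:
  (δy)² = 17.3;  (δs)² = 0.424;  (δd)² = 5.52
δS = √(23.3) = 4.82
S = 33.48.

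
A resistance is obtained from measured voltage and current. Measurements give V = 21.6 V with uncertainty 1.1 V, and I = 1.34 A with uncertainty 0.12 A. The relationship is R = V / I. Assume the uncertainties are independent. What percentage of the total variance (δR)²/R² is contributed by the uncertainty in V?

(δR/R)² = (1·δV/V)² + (-1·δI/I)²
  V term: (1×0.0509)² = 0.00259
  I term: (-1×0.0896)² = 0.00802
Total = 0.0106. Share from V = 0.00259/0.0106 = 0.244.

24.4%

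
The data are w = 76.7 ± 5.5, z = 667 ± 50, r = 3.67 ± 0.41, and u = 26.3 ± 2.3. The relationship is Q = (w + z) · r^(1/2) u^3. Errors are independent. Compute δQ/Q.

Let h = w + z = 744. δh = √(δw² + δz²) = √(30.2 + 2500) = 50.3, so δh/h = 0.0676.
Q is then a monomial in h, r, u:
δQ/Q = √((δh/h)² + (½·δr/r)² + (3·δu/u)²) = √(0.00457 + 0.00312 + 0.0688) = 0.277

0.277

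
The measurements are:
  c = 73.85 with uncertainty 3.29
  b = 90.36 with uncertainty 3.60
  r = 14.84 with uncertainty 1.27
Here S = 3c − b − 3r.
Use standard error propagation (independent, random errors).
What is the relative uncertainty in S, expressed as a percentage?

12.9%

Sums and differences: (δS)² = Σ (cᵢ δxᵢ)².
  (3·δc)² = 97.4;  (δb)² = 13.0;  (3·δr)² = 14.5
δS = √(125) = 11.2
S = 86.67, so δS/S = 11.2/86.67 = 0.129.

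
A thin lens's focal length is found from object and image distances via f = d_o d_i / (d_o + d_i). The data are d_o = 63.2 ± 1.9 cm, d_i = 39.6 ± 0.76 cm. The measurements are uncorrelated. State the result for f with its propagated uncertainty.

∂f/∂d_o = (d_i/(d_o+d_i))² = 0.148;  ∂f/∂d_i = (d_o/(d_o+d_i))² = 0.378
δf = √((∂f/∂d_o · δd_o)² + (∂f/∂d_i · δd_i)²) = √(0.0795 + 0.0825) = 0.402 cm
f = 24.3 cm.

24.3 ± 0.402 cm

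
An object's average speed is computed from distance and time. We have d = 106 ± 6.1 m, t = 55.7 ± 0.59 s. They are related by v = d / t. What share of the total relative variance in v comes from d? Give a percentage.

(δv/v)² = (1·δd/d)² + (-1·δt/t)²
  d term: (1×0.0575)² = 0.00331
  t term: (-1×0.0106)² = 0.000112
Total = 0.00342. Share from d = 0.00331/0.00342 = 0.967.

96.7%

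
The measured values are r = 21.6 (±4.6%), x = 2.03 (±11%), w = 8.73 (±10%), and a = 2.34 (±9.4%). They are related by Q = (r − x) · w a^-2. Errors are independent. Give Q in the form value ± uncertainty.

Let u = r − x = 19.6. δu = √(δr² + δx²) = √(0.987 + 0.0499) = 1.02, so δu/u = 0.0520.
Q is then a monomial in u, w, a:
δQ/Q = √((δu/u)² + (1·δw/w)² + (-2·δa/a)²) = √(0.00271 + 0.0100 + 0.0353) = 0.219
Q = 31.2, so δQ = 0.219 × 31.2 = 6.84.

31.2 ± 6.84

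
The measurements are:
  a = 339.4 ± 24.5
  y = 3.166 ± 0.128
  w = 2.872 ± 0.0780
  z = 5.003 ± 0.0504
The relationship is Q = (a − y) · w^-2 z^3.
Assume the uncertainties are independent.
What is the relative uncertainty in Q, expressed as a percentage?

Let u = a − y = 336.2. δu = √(δa² + δy²) = √(600 + 0.0164) = 24.5, so δu/u = 0.0729.
Q is then a monomial in u, w, z:
δQ/Q = √((δu/u)² + (-2·δw/w)² + (3·δz/z)²) = √(0.00531 + 0.00295 + 0.000913) = 0.0958

9.58%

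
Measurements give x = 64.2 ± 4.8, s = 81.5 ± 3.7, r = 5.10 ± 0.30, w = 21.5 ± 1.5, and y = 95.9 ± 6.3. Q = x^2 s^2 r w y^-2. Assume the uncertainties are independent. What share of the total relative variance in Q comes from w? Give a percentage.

8.66%

(δQ/Q)² = (2·δx/x)² + (2·δs/s)² + (1·δr/r)² + (1·δw/w)² + (-2·δy/y)²
  x term: (2×0.0748)² = 0.0224
  s term: (2×0.0454)² = 0.00824
  r term: (1×0.0588)² = 0.00346
  w term: (1×0.0698)² = 0.00487
  y term: (-2×0.0657)² = 0.0173
Total = 0.0562. Share from w = 0.00487/0.0562 = 0.0866.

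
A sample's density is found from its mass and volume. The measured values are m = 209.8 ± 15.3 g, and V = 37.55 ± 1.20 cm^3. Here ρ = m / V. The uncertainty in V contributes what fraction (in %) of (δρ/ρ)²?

16.1%

(δρ/ρ)² = (1·δm/m)² + (-1·δV/V)²
  m term: (1×0.0729)² = 0.00532
  V term: (-1×0.0320)² = 0.00102
Total = 0.00634. Share from V = 0.00102/0.00634 = 0.161.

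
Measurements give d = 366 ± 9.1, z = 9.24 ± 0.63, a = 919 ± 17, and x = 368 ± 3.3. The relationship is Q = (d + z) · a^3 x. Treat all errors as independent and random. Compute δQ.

Let u = d + z = 375. δu = √(δd² + δz²) = √(82.8 + 0.397) = 9.12, so δu/u = 0.0243.
Q is then a monomial in u, a, x:
δQ/Q = √((δu/u)² + (3·δa/a)² + (1·δx/x)²) = √(0.000591 + 0.00308 + 8.04e-05) = 0.0612
Q = 1.07e+14, so δQ = 0.0612 × 1.07e+14 = 6.56e+12.

6.56e+12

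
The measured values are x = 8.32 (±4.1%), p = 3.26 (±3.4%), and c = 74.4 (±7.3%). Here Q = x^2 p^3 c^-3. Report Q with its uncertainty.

Relative error in a monomial: (δQ/Q)² = Σ (nᵢ · δxᵢ/xᵢ)².
  (2·δx/x)² = (2×0.0410)² = 0.00672;  (3·δp/p)² = (3×0.0340)² = 0.0104;  (-3·δc/c)² = (-3×0.0730)² = 0.0480
δQ/Q = √(0.0651) = 0.255
Q = 0.00582, so δQ = 0.255 × 0.00582 = 0.00149.

0.00582 ± 0.00149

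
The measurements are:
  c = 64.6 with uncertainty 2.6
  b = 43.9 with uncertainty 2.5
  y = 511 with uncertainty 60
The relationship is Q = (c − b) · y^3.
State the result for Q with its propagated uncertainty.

Let u = c − b = 20.7. δu = √(δc² + δb²) = √(6.76 + 6.25) = 3.61, so δu/u = 0.174.
Q is then a monomial in u, y:
δQ/Q = √((δu/u)² + (3·δy/y)²) = √(0.0304 + 0.124) = 0.393
Q = 2.76e+09, so δQ = 0.393 × 2.76e+09 = 1.09e+09.

(2.76 ± 1.09) × 10^9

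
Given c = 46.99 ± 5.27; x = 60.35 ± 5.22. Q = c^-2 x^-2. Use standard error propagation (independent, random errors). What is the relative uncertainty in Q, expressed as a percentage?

28.3%

Since Q is a product/quotient, work with relative uncertainties:
  (-2·δc/c)² = (-2×0.112)² = 0.0503;  (-2·δx/x)² = (-2×0.0865)² = 0.0299
δQ/Q = √(0.0802) = 0.283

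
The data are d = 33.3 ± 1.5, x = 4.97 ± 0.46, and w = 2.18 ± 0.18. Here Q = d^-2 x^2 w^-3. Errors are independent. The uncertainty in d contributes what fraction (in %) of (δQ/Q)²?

7.82%

(δQ/Q)² = (-2·δd/d)² + (2·δx/x)² + (-3·δw/w)²
  d term: (-2×0.0450)² = 0.00812
  x term: (2×0.0926)² = 0.0343
  w term: (-3×0.0826)² = 0.0614
Total = 0.104. Share from d = 0.00812/0.104 = 0.0782.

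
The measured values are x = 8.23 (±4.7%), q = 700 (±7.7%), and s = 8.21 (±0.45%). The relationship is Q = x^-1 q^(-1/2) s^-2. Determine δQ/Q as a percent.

6.14%

For a monomial Q ∝ x^-1, q^(-1/2), s^-2, fractional errors add in quadrature:
  (-1·δx/x)² = (-1×0.0470)² = 0.00221;  (−½·δq/q)² = (-0.5×0.0770)² = 0.00148;  (-2·δs/s)² = (-2×0.00450)² = 8.1e-05
δQ/Q = √(0.00377) = 0.0614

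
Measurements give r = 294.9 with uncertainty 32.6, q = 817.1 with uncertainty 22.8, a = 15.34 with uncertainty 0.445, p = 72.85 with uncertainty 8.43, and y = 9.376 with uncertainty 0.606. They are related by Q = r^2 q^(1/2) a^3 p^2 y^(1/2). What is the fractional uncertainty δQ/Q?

0.334

Each factor contributes (exponent × relative error)² to (δQ/Q)²:
  (2·δr/r)² = (2×0.111)² = 0.0489;  (½·δq/q)² = (0.5×0.0279)² = 0.000195;  (3·δa/a)² = (3×0.0290)² = 0.00757;  (2·δp/p)² = (2×0.116)² = 0.0536;  (½·δy/y)² = (0.5×0.0646)² = 0.00104
δQ/Q = √(0.111) = 0.334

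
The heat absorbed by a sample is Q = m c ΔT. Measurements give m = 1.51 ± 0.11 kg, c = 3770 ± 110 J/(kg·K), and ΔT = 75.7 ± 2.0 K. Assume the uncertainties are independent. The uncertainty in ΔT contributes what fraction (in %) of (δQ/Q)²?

10.2%

(δQ/Q)² = (1·δm/m)² + (1·δc/c)² + (1·δΔT/ΔT)²
  m term: (1×0.0728)² = 0.00531
  c term: (1×0.0292)² = 0.000851
  ΔT term: (1×0.0264)² = 0.000698
Total = 0.00686. Share from ΔT = 0.000698/0.00686 = 0.102.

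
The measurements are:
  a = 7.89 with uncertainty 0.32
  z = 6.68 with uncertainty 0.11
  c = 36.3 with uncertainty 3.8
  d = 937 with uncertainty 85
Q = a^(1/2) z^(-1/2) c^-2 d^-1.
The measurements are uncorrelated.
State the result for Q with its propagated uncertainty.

Relative error in a monomial: (δQ/Q)² = Σ (nᵢ · δxᵢ/xᵢ)².
  (½·δa/a)² = (0.5×0.0406)² = 0.000411;  (−½·δz/z)² = (-0.5×0.0165)² = 6.78e-05;  (-2·δc/c)² = (-2×0.105)² = 0.0438;  (-1·δd/d)² = (-1×0.0907)² = 0.00823
δQ/Q = √(0.0525) = 0.229
Q = 8.8e-07, so δQ = 0.229 × 8.8e-07 = 2.02e-07.

(8.80 ± 2.02) × 10^-7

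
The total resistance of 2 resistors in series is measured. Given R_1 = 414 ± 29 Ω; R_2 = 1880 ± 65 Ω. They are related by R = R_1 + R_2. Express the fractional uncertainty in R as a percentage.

Sums and differences: (δR)² = Σ (cᵢ δxᵢ)².
  (δR_1)² = 841;  (δR_2)² = 4220
δR = √(5070) = 71.2 Ω
R = 2290 Ω, so δR/R = 71.2/2290 = 0.0310.

3.10%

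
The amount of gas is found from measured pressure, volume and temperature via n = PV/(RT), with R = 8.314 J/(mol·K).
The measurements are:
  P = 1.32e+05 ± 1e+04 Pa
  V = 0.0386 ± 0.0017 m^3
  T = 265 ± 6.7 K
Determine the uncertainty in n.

0.211 mol

Since n is a product/quotient, work with relative uncertainties:
  (1·δP/P)² = (1×0.0758)² = 0.00574;  (1·δV/V)² = (1×0.0440)² = 0.00194;  (-1·δT/T)² = (-1×0.0253)² = 0.000639
δn/n = √(0.00832) = 0.0912
n = 2.31 mol, so δn = 0.0912 × 2.31 = 0.211 mol.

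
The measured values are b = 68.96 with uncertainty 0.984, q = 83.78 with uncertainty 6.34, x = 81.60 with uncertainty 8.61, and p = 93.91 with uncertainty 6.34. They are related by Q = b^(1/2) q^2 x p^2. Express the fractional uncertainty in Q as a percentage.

22.9%

Relative error in a monomial: (δQ/Q)² = Σ (nᵢ · δxᵢ/xᵢ)².
  (½·δb/b)² = (0.5×0.0143)² = 5.09e-05;  (2·δq/q)² = (2×0.0757)² = 0.0229;  (1·δx/x)² = (1×0.106)² = 0.0111;  (2·δp/p)² = (2×0.0675)² = 0.0182
δQ/Q = √(0.0523) = 0.229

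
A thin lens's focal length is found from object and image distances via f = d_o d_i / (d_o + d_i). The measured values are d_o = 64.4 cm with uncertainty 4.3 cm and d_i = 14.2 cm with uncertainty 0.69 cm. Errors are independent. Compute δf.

∂f/∂d_o = (d_i/(d_o+d_i))² = 0.0326;  ∂f/∂d_i = (d_o/(d_o+d_i))² = 0.671
δf = √((∂f/∂d_o · δd_o)² + (∂f/∂d_i · δd_i)²) = √(0.0197 + 0.215) = 0.484 cm

0.484 cm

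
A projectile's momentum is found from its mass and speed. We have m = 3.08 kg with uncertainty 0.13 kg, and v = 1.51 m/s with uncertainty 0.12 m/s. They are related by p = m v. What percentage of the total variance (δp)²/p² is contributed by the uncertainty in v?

(δp/p)² = (1·δm/m)² + (1·δv/v)²
  m term: (1×0.0422)² = 0.00178
  v term: (1×0.0795)² = 0.00632
Total = 0.00810. Share from v = 0.00632/0.00810 = 0.780.

78.0%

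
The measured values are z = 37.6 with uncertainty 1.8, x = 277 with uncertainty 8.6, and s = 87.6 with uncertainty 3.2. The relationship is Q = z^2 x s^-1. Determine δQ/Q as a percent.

10.7%

Since Q is a product/quotient, work with relative uncertainties:
  (2·δz/z)² = (2×0.0479)² = 0.00917;  (1·δx/x)² = (1×0.0310)² = 0.000964;  (-1·δs/s)² = (-1×0.0365)² = 0.00133
δQ/Q = √(0.0115) = 0.107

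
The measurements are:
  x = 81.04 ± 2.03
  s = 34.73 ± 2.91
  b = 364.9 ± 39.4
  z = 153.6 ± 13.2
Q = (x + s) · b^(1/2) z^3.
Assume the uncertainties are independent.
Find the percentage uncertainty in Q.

Let u = x + s = 115.8. δu = √(δx² + δs²) = √(4.12 + 8.47) = 3.55, so δu/u = 0.0306.
Q is then a monomial in u, b, z:
δQ/Q = √((δu/u)² + (½·δb/b)² + (3·δz/z)²) = √(0.000939 + 0.00291 + 0.0665) = 0.265

26.5%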